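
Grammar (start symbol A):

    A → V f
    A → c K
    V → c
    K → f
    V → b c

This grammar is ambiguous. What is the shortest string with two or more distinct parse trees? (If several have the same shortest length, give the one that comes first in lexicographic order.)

c f

length 2: c f has 2 parse trees

Two derivations of c f:
  A ⇒ V f ⇒ c f
  A ⇒ c K ⇒ c f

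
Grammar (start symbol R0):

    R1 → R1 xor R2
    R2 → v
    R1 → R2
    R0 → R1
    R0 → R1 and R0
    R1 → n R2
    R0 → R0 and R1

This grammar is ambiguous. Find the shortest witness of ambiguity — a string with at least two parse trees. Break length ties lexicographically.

v and v

length 1: no string has ≥2 trees
length 2: no string has ≥2 trees
length 3: v and v has 2 parse trees

Two derivations of v and v:
  R0 ⇒ R1 and R0 ⇒ R2 and R0 ⇒ v and R0 ⇒ v and R1 ⇒ v and R2 ⇒ v and v
  R0 ⇒ R0 and R1 ⇒ R1 and R1 ⇒ R2 and R1 ⇒ v and R1 ⇒ v and R2 ⇒ v and v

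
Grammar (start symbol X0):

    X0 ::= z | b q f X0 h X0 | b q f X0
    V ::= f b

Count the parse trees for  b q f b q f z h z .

Parse trees for b q f b q f z h z:
  [X0 b q f [X0 b q f [X0 z]] h [X0 z]]
  [X0 b q f [X0 b q f [X0 z] h [X0 z]]]

2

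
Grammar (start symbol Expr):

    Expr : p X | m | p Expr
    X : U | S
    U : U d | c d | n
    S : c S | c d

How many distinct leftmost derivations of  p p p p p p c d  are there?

2

Parse trees for p p p p p p c d:
  [Expr p [Expr p [Expr p [Expr p [Expr p [Expr p [X [U c d]]]]]]]]
  [Expr p [Expr p [Expr p [Expr p [Expr p [Expr p [X [S c d]]]]]]]]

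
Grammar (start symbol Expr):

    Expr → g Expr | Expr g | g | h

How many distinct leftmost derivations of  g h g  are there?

2

Parse trees for g h g:
  [Expr g [Expr [Expr h] g]]
  [Expr [Expr g [Expr h]] g]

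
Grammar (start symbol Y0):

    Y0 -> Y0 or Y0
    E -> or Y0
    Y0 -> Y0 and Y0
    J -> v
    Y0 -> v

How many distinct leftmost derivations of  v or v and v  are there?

2

Parse trees for v or v and v:
  [Y0 [Y0 v] or [Y0 [Y0 v] and [Y0 v]]]
  [Y0 [Y0 [Y0 v] or [Y0 v]] and [Y0 v]]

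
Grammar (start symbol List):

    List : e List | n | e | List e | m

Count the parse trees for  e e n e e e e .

Parse trees for e e n e e e e (showing first 6 of 15):
  [List e [List e [List [List [List [List [List n] e] e] e] e]]]
  [List e [List [List e [List [List [List [List n] e] e] e]] e]]
  [List e [List [List [List e [List [List [List n] e] e]] e] e]]
  [List e [List [List [List [List e [List [List n] e]] e] e] e]]
  [List e [List [List [List [List [List e [List n]] e] e] e] e]]
  [List [List e [List e [List [List [List [List n] e] e] e]]] e]

15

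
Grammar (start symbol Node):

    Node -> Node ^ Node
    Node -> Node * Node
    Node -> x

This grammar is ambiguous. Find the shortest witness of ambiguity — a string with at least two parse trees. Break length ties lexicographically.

length 1: no string has ≥2 trees
length 3: no string has ≥2 trees
length 5: x * x * x has 2 parse trees

Two derivations of x * x * x:
  Node ⇒ Node * Node ⇒ Node * Node * Node ⇒ x * Node * Node ⇒ x * x * Node ⇒ x * x * x
  Node ⇒ Node * Node ⇒ x * Node ⇒ x * Node * Node ⇒ x * x * Node ⇒ x * x * x

x * x * x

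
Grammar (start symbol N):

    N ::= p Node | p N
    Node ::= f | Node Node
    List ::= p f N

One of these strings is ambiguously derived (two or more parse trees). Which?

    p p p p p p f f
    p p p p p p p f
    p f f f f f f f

p p p p p p f f: 1 tree
p p p p p p p f: 1 tree
p f f f f f f f: 132 trees

p f f f f f f f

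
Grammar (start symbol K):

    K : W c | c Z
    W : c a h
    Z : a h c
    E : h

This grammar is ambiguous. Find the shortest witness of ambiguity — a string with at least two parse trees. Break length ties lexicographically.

length 4: c a h c has 2 parse trees

Two derivations of c a h c:
  K ⇒ W c ⇒ c a h c
  K ⇒ c Z ⇒ c a h c

c a h c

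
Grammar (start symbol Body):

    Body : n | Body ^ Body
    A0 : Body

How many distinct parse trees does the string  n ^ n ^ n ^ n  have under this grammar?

Parse trees for n ^ n ^ n ^ n:
  [Body [Body n] ^ [Body [Body n] ^ [Body [Body n] ^ [Body n]]]]
  [Body [Body n] ^ [Body [Body [Body n] ^ [Body n]] ^ [Body n]]]
  [Body [Body [Body n] ^ [Body n]] ^ [Body [Body n] ^ [Body n]]]
  [Body [Body [Body n] ^ [Body [Body n] ^ [Body n]]] ^ [Body n]]
  [Body [Body [Body [Body n] ^ [Body n]] ^ [Body n]] ^ [Body n]]

5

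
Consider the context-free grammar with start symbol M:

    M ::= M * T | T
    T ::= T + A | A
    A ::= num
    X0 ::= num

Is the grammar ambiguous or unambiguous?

Only M, T, A are reachable from M; ignoring the rest: M → M * T | T  ;  T → T + A | A  — a left-associative chain with A at the bottom. Each string factors uniquely by precedence.

Unambiguous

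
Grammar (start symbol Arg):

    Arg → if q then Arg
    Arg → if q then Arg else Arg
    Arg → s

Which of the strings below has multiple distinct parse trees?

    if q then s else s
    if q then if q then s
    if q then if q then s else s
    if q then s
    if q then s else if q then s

if q then if q then s else s

if q then s else s: 1 tree
if q then if q then s: 1 tree
if q then if q then s else s: 2 trees
if q then s: 1 tree
if q then s else if q then s: 1 tree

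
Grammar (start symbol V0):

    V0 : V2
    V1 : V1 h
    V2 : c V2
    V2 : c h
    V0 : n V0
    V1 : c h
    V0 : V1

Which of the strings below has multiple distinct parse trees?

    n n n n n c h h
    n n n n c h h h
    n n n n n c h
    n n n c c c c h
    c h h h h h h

n n n n n c h h: 1 tree
n n n n c h h h: 1 tree
n n n n n c h: 2 trees
n n n c c c c h: 1 tree
c h h h h h h: 1 tree

n n n n n c h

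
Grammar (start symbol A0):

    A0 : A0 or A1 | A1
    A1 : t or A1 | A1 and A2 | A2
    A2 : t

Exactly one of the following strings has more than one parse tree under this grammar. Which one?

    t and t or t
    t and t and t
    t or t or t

t or t or t

t and t or t: 1 tree
t and t and t: 1 tree
t or t or t: 4 trees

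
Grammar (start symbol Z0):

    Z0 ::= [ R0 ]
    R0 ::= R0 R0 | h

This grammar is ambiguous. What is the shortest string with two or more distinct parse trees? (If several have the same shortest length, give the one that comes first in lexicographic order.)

[ h h h ]

length 3: no string has ≥2 trees
length 4: no string has ≥2 trees
length 5: [ h h h ] has 2 parse trees

Two derivations of [ h h h ]:
  Z0 ⇒ [ R0 ] ⇒ [ R0 R0 ] ⇒ [ R0 R0 R0 ] ⇒ [ h R0 R0 ] ⇒ [ h h R0 ] ⇒ [ h h h ]
  Z0 ⇒ [ R0 ] ⇒ [ R0 R0 ] ⇒ [ h R0 ] ⇒ [ h R0 R0 ] ⇒ [ h h R0 ] ⇒ [ h h h ]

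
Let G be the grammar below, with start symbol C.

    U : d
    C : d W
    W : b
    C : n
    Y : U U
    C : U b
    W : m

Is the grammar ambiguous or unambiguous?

Ambiguous

Witness: d b

Derivation 1: C ⇒ d W ⇒ d b
Derivation 2: C ⇒ U b ⇒ d b

Two distinct leftmost derivations for the same string.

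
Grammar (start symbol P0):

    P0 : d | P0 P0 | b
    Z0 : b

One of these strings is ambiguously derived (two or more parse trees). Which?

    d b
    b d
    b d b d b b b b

b d b d b b b b

d b: 1 tree
b d: 1 tree
b d b d b b b b: 429 trees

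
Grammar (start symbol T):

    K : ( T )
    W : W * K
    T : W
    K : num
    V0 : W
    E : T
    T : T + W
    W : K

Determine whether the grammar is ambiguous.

Only T, W, K are reachable from T; ignoring the rest: This is a standard precedence ladder (T over W over K), with each level left-recursive on its own operator ('+' at T, '*' at W). That structure is LR(1), hence unambiguous.

Unambiguous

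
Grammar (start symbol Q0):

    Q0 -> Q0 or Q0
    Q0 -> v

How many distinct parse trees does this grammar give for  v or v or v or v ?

Parse trees for v or v or v or v:
  [Q0 [Q0 v] or [Q0 [Q0 v] or [Q0 [Q0 v] or [Q0 v]]]]
  [Q0 [Q0 v] or [Q0 [Q0 [Q0 v] or [Q0 v]] or [Q0 v]]]
  [Q0 [Q0 [Q0 v] or [Q0 v]] or [Q0 [Q0 v] or [Q0 v]]]
  [Q0 [Q0 [Q0 v] or [Q0 [Q0 v] or [Q0 v]]] or [Q0 v]]
  [Q0 [Q0 [Q0 [Q0 v] or [Q0 v]] or [Q0 v]] or [Q0 v]]

5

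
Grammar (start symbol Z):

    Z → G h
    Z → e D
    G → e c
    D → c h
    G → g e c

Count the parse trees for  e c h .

Parse trees for e c h:
  [Z [G e c] h]
  [Z e [D c h]]

2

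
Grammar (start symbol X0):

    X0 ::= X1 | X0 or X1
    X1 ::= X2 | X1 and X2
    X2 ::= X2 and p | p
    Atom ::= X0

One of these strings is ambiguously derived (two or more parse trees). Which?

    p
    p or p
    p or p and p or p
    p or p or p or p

p or p and p or p

p: 1 tree
p or p: 1 tree
p or p and p or p: 2 trees
p or p or p or p: 1 tree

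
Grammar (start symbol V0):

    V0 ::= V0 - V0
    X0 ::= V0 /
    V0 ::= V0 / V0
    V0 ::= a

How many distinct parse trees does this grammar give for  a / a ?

1

Parse trees for a / a:
  [V0 [V0 a] / [V0 a]]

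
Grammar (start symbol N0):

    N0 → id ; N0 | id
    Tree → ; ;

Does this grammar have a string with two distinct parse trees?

Unambiguous

Only N0 is reachable from N0; ignoring the rest: Right-recursive list with a separator: after each atom, whether the separator follows determines the rule. One parse per string.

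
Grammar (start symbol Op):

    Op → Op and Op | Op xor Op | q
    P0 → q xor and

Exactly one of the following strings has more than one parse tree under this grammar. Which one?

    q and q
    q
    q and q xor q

q and q xor q

q and q: 1 tree
q: 1 tree
q and q xor q: 2 trees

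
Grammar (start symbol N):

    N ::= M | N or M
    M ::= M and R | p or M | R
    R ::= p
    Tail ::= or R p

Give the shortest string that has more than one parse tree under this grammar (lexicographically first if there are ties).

length 1: no string has ≥2 trees
length 3: p or p has 2 parse trees

Two derivations of p or p:
  N ⇒ M ⇒ p or M ⇒ p or R ⇒ p or p
  N ⇒ N or M ⇒ M or M ⇒ R or M ⇒ p or M ⇒ p or R ⇒ p or p

p or p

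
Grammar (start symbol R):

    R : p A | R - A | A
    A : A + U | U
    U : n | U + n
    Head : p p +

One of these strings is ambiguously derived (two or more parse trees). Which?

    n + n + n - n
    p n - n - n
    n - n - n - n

n + n + n - n

n + n + n - n: 4 trees
p n - n - n: 1 tree
n - n - n - n: 1 tree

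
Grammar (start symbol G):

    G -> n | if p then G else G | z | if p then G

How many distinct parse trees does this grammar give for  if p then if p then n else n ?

2

Parse trees for if p then if p then n else n:
  [G if p then [G if p then [G n]] else [G n]]
  [G if p then [G if p then [G n] else [G n]]]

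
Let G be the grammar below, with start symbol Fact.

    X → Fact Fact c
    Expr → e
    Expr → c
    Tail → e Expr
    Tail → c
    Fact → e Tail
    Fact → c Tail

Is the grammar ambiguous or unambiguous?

(X is unreachable from Fact, so its rules don't affect L(Fact).) Each reachable nonterminal has at most one production per leading terminal, and all productions are right-linear; the derivation is determined token-by-token.

Unambiguous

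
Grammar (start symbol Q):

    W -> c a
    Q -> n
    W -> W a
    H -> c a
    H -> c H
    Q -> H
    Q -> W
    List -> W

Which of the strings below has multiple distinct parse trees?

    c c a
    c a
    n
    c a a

c a

c c a: 1 tree
c a: 2 trees
n: 1 tree
c a a: 1 tree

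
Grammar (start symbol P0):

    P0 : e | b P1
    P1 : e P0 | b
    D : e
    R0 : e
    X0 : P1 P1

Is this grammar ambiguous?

Only P0, P1 are reachable from P0; ignoring the rest: Each reachable nonterminal has at most one production per leading terminal, and all productions are right-linear; the derivation is determined token-by-token.

Unambiguous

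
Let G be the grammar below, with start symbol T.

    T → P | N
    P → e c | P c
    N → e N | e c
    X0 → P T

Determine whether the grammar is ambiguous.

Ambiguous

Witness: e c

Derivation 1: T ⇒ P ⇒ e c
Derivation 2: T ⇒ N ⇒ e c

Two distinct leftmost derivations for the same string.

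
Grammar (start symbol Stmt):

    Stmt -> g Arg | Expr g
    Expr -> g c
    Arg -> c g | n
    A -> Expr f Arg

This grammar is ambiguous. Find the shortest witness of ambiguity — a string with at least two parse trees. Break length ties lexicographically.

length 2: no string has ≥2 trees
length 3: g c g has 2 parse trees

Two derivations of g c g:
  Stmt ⇒ g Arg ⇒ g c g
  Stmt ⇒ Expr g ⇒ g c g

g c g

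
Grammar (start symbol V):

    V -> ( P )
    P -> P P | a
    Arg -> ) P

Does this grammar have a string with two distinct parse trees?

Witness: ( a a a )

Derivation 1: V ⇒ ( P ) ⇒ ( P P ) ⇒ ( P P P ) ⇒ ( a P P ) ⇒ ( a a P ) ⇒ ( a a a )
Derivation 2: V ⇒ ( P ) ⇒ ( P P ) ⇒ ( a P ) ⇒ ( a P P ) ⇒ ( a a P ) ⇒ ( a a a )

Two distinct leftmost derivations for the same string.

Ambiguous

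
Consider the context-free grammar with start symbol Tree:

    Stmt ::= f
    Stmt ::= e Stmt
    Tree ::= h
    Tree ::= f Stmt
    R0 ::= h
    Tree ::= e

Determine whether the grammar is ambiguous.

(R0 is unreachable from Tree, so its rules don't affect L(Tree).) The reachable rules are right-linear with at most one rule per (nonterminal, next-terminal) pair. Each input token forces the next rule, so parsing is deterministic.

Unambiguous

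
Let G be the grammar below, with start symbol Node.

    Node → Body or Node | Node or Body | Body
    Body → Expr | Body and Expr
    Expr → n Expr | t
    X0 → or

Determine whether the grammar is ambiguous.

Ambiguous

Witness: t or t

Derivation 1: Node ⇒ Body or Node ⇒ Expr or Node ⇒ t or Node ⇒ t or Body ⇒ t or Expr ⇒ t or t
Derivation 2: Node ⇒ Node or Body ⇒ Body or Body ⇒ Expr or Body ⇒ t or Body ⇒ t or Expr ⇒ t or t

Two distinct leftmost derivations for the same string.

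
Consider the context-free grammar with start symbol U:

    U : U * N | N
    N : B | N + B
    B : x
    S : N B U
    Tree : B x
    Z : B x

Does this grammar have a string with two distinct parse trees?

Unambiguous

Only U, N, B are reachable from U; ignoring the rest: U → U * N | N  ;  N → N + B | B  — a left-associative chain with B at the bottom. Each string factors uniquely by precedence.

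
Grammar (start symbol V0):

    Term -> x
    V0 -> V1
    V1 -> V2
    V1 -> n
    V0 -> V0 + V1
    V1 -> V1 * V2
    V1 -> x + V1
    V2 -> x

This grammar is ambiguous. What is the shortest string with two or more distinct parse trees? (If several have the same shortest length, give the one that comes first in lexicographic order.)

x + n

length 1: no string has ≥2 trees
length 3: x + n has 2 parse trees

Two derivations of x + n:
  V0 ⇒ V1 ⇒ x + V1 ⇒ x + n
  V0 ⇒ V0 + V1 ⇒ V1 + V1 ⇒ V2 + V1 ⇒ x + V1 ⇒ x + n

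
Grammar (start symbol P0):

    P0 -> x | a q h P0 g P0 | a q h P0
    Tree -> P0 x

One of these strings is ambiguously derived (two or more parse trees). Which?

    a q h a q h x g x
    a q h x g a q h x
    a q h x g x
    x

a q h a q h x g x

a q h a q h x g x: 2 trees
a q h x g a q h x: 1 tree
a q h x g x: 1 tree
x: 1 tree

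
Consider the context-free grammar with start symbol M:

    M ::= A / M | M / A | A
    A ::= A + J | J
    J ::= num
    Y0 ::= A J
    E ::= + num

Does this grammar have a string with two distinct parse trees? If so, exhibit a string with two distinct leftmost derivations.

Ambiguous

Witness: num / num

Derivation 1: M ⇒ A / M ⇒ J / M ⇒ num / M ⇒ num / A ⇒ num / J ⇒ num / num
Derivation 2: M ⇒ M / A ⇒ A / A ⇒ J / A ⇒ num / A ⇒ num / J ⇒ num / num

Two distinct leftmost derivations for the same string.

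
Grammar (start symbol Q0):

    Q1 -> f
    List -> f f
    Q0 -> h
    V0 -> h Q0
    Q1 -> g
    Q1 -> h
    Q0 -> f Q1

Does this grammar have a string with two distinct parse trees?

Only Q0, Q1 are reachable from Q0; ignoring the rest: Restricted to the reachable nonterminals, every rule has the form A → t or A → t B, and no two rules for the same A share a first terminal. The grammar encodes a DFA — one run per string.

Unambiguous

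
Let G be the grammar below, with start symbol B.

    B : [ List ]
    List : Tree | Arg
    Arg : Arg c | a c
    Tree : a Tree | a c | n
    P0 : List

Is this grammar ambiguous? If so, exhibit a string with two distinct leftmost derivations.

Ambiguous

Witness: [ a c ]

Derivation 1: B ⇒ [ List ] ⇒ [ Tree ] ⇒ [ a c ]
Derivation 2: B ⇒ [ List ] ⇒ [ Arg ] ⇒ [ a c ]

Two distinct leftmost derivations for the same string.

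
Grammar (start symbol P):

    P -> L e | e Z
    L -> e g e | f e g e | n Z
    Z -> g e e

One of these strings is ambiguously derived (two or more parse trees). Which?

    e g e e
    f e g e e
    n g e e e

e g e e: 2 trees
f e g e e: 1 tree
n g e e e: 1 tree

e g e e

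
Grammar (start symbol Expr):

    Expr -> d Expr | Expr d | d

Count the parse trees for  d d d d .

8

Parse trees for d d d d:
  [Expr d [Expr d [Expr d [Expr d]]]]
  [Expr d [Expr d [Expr [Expr d] d]]]
  [Expr d [Expr [Expr d [Expr d]] d]]
  [Expr d [Expr [Expr [Expr d] d] d]]
  [Expr [Expr d [Expr d [Expr d]]] d]
  [Expr [Expr d [Expr [Expr d] d]] d]
  [Expr [Expr [Expr d [Expr d]] d] d]
  [Expr [Expr [Expr [Expr d] d] d] d]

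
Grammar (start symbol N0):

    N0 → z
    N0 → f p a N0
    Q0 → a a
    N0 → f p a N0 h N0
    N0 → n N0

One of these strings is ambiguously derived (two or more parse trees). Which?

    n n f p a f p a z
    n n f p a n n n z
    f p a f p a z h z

n n f p a f p a z: 1 tree
n n f p a n n n z: 1 tree
f p a f p a z h z: 2 trees

f p a f p a z h z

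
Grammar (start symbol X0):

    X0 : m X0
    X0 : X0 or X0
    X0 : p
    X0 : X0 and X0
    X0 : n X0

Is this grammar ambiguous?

Witness: m p and p

Derivation 1: X0 ⇒ m X0 ⇒ m X0 and X0 ⇒ m p and X0 ⇒ m p and p
Derivation 2: X0 ⇒ X0 and X0 ⇒ m X0 and X0 ⇒ m p and X0 ⇒ m p and p

Two distinct leftmost derivations for the same string.

Ambiguous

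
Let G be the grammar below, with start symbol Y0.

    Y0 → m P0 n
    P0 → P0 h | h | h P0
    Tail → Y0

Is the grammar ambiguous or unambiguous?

Ambiguous

Witness: m h h n

Derivation 1: Y0 ⇒ m P0 n ⇒ m P0 h n ⇒ m h h n
Derivation 2: Y0 ⇒ m P0 n ⇒ m h P0 n ⇒ m h h n

Two distinct leftmost derivations for the same string.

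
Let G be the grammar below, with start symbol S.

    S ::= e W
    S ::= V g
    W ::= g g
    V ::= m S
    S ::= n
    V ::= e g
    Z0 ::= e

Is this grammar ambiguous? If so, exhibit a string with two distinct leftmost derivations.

Ambiguous

Witness: e g g

Derivation 1: S ⇒ e W ⇒ e g g
Derivation 2: S ⇒ V g ⇒ e g g

Two distinct leftmost derivations for the same string.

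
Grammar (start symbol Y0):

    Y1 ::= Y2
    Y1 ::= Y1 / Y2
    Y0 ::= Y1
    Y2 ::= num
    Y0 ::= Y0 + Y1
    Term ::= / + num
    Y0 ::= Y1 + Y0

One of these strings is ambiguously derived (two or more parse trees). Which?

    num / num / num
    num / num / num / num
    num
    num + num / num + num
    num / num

num / num / num: 1 tree
num / num / num / num: 1 tree
num: 1 tree
num + num / num + num: 4 trees
num / num: 1 tree

num + num / num + num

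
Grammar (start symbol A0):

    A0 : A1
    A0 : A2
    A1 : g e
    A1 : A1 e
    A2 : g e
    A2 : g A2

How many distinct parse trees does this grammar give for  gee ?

Parse trees for gee:
  [A0 [A1 [A1 g e] e]]

1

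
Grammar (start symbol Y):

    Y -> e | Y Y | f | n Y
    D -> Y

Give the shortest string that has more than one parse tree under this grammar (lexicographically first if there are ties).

length 1: no string has ≥2 trees
length 2: no string has ≥2 trees
length 3: e e e has 2 parse trees

Two derivations of e e e:
  Y ⇒ Y Y ⇒ e Y ⇒ e Y Y ⇒ e e Y ⇒ e e e
  Y ⇒ Y Y ⇒ Y Y Y ⇒ e Y Y ⇒ e e Y ⇒ e e e

e e e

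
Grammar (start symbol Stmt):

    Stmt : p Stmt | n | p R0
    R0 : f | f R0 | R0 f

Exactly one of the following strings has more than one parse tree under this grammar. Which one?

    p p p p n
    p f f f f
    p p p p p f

p f f f f

p p p p n: 1 tree
p f f f f: 8 trees
p p p p p f: 1 tree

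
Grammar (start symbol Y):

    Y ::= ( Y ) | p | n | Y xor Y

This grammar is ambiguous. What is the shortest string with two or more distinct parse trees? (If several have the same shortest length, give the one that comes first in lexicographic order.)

n xor n xor n

length 1: no string has ≥2 trees
length 3: no string has ≥2 trees
length 5: n xor n xor n has 2 parse trees

Two derivations of n xor n xor n:
  Y ⇒ Y xor Y ⇒ n xor Y ⇒ n xor Y xor Y ⇒ n xor n xor Y ⇒ n xor n xor n
  Y ⇒ Y xor Y ⇒ Y xor Y xor Y ⇒ n xor Y xor Y ⇒ n xor n xor Y ⇒ n xor n xor n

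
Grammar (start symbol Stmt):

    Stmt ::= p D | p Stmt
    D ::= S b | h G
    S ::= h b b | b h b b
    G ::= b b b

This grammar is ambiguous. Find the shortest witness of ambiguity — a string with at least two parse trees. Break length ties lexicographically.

p h b b b

length 5: p h b b b has 2 parse trees

Two derivations of p h b b b:
  Stmt ⇒ p D ⇒ p S b ⇒ p h b b b
  Stmt ⇒ p D ⇒ p h G ⇒ p h b b b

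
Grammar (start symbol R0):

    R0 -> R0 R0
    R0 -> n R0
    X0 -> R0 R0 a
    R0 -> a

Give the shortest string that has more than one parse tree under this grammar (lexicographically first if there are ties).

length 1: no string has ≥2 trees
length 2: no string has ≥2 trees
length 3: a a a has 2 parse trees

Two derivations of a a a:
  R0 ⇒ R0 R0 ⇒ R0 R0 R0 ⇒ a R0 R0 ⇒ a a R0 ⇒ a a a
  R0 ⇒ R0 R0 ⇒ a R0 ⇒ a R0 R0 ⇒ a a R0 ⇒ a a a

a a a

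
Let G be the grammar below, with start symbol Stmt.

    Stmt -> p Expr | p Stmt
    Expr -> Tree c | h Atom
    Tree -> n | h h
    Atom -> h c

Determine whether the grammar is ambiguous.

Witness: p h h c

Derivation 1: Stmt ⇒ p Expr ⇒ p Tree c ⇒ p h h c
Derivation 2: Stmt ⇒ p Expr ⇒ p h Atom ⇒ p h h c

Two distinct leftmost derivations for the same string.

Ambiguous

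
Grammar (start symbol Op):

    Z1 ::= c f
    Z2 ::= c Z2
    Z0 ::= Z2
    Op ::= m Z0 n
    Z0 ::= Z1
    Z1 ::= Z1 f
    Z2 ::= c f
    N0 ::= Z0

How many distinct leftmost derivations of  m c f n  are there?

2

Parse trees for m c f n:
  [Op m [Z0 [Z2 c f]] n]
  [Op m [Z0 [Z1 c f]] n]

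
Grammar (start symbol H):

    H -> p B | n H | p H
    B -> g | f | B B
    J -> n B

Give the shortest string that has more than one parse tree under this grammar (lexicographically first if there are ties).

p f f f

length 2: no string has ≥2 trees
length 3: no string has ≥2 trees
length 4: p f f f has 2 parse trees

Two derivations of p f f f:
  H ⇒ p B ⇒ p B B ⇒ p f B ⇒ p f B B ⇒ p f f B ⇒ p f f f
  H ⇒ p B ⇒ p B B ⇒ p B B B ⇒ p f B B ⇒ p f f B ⇒ p f f f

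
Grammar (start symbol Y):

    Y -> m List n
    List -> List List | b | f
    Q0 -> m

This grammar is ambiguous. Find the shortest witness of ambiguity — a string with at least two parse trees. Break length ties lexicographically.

m b b b n

length 3: no string has ≥2 trees
length 4: no string has ≥2 trees
length 5: m b b b n has 2 parse trees

Two derivations of m b b b n:
  Y ⇒ m List n ⇒ m List List n ⇒ m List List List n ⇒ m b List List n ⇒ m b b List n ⇒ m b b b n
  Y ⇒ m List n ⇒ m List List n ⇒ m b List n ⇒ m b List List n ⇒ m b b List n ⇒ m b b b n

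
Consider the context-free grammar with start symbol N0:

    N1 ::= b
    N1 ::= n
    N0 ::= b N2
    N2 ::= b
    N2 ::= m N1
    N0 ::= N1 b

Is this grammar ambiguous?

Witness: b b

Derivation 1: N0 ⇒ b N2 ⇒ b b
Derivation 2: N0 ⇒ N1 b ⇒ b b

Two distinct leftmost derivations for the same string.

Ambiguous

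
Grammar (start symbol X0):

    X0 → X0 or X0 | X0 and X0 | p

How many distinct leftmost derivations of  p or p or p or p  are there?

5

Parse trees for p or p or p or p:
  [X0 [X0 p] or [X0 [X0 p] or [X0 [X0 p] or [X0 p]]]]
  [X0 [X0 p] or [X0 [X0 [X0 p] or [X0 p]] or [X0 p]]]
  [X0 [X0 [X0 p] or [X0 p]] or [X0 [X0 p] or [X0 p]]]
  [X0 [X0 [X0 p] or [X0 [X0 p] or [X0 p]]] or [X0 p]]
  [X0 [X0 [X0 [X0 p] or [X0 p]] or [X0 p]] or [X0 p]]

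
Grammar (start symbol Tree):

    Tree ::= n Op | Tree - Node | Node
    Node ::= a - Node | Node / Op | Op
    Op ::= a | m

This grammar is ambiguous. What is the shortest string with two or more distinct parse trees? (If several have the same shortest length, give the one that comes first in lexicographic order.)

length 1: no string has ≥2 trees
length 2: no string has ≥2 trees
length 3: a - a has 2 parse trees

Two derivations of a - a:
  Tree ⇒ Tree - Node ⇒ Node - Node ⇒ Op - Node ⇒ a - Node ⇒ a - Op ⇒ a - a
  Tree ⇒ Node ⇒ a - Node ⇒ a - Op ⇒ a - a

a - a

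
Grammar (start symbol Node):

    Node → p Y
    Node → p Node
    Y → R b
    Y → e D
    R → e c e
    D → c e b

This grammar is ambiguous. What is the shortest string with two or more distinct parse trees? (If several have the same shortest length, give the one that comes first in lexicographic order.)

length 5: p e c e b has 2 parse trees

Two derivations of p e c e b:
  Node ⇒ p Y ⇒ p R b ⇒ p e c e b
  Node ⇒ p Y ⇒ p e D ⇒ p e c e b

p e c e b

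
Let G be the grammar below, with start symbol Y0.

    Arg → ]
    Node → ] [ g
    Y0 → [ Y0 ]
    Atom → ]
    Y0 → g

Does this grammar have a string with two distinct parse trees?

(Arg, Node, Atom are unreachable from Y0, so their rules don't affect L(Y0).) Each string is a nest of matched brackets around a single atom. An opening bracket forces the recursive rule; an atom forces the base rule.

Unambiguous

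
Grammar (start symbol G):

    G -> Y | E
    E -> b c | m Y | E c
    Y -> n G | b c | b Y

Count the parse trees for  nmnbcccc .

Parse trees for nmnbcccc:
  [G [Y n [G [E m [Y n [G [E [E [E [E b c] c] c] c]]]]]]]
  [G [Y n [G [E [E m [Y n [G [E [E [E b c] c] c]]]] c]]]]
  [G [Y n [G [E [E [E m [Y n [G [E [E b c] c]]]] c] c]]]]
  [G [Y n [G [E [E [E [E m [Y n [G [Y b c]]]] c] c] c]]]]
  [G [Y n [G [E [E [E [E m [Y n [G [E b c]]]] c] c] c]]]]

5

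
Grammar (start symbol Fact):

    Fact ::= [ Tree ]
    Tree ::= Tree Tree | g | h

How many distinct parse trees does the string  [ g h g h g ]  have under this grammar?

14

Parse trees for [ g h g h g ] (showing first 6 of 14):
  [Fact [ [Tree [Tree g] [Tree [Tree h] [Tree [Tree g] [Tree [Tree h] [Tree g]]]]] ]]
  [Fact [ [Tree [Tree g] [Tree [Tree h] [Tree [Tree [Tree g] [Tree h]] [Tree g]]]] ]]
  [Fact [ [Tree [Tree g] [Tree [Tree [Tree h] [Tree g]] [Tree [Tree h] [Tree g]]]] ]]
  [Fact [ [Tree [Tree g] [Tree [Tree [Tree h] [Tree [Tree g] [Tree h]]] [Tree g]]] ]]
  [Fact [ [Tree [Tree g] [Tree [Tree [Tree [Tree h] [Tree g]] [Tree h]] [Tree g]]] ]]
  [Fact [ [Tree [Tree [Tree g] [Tree h]] [Tree [Tree g] [Tree [Tree h] [Tree g]]]] ]]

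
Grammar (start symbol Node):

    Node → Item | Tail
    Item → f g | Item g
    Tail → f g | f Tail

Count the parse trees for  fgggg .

1

Parse trees for fgggg:
  [Node [Item [Item [Item [Item f g] g] g] g]]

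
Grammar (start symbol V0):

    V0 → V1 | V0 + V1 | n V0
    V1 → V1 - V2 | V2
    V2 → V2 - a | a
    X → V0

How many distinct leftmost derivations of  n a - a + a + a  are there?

Parse trees for n a - a + a + a:
  [V0 [V0 [V0 n [V0 [V1 [V1 [V2 a]] - [V2 a]]]] + [V1 [V2 a]]] + [V1 [V2 a]]]
  [V0 [V0 [V0 n [V0 [V1 [V2 [V2 a] - a]]]] + [V1 [V2 a]]] + [V1 [V2 a]]]
  [V0 [V0 n [V0 [V0 [V1 [V1 [V2 a]] - [V2 a]]] + [V1 [V2 a]]]] + [V1 [V2 a]]]
  [V0 [V0 n [V0 [V0 [V1 [V2 [V2 a] - a]]] + [V1 [V2 a]]]] + [V1 [V2 a]]]
  [V0 n [V0 [V0 [V0 [V1 [V1 [V2 a]] - [V2 a]]] + [V1 [V2 a]]] + [V1 [V2 a]]]]
  [V0 n [V0 [V0 [V0 [V1 [V2 [V2 a] - a]]] + [V1 [V2 a]]] + [V1 [V2 a]]]]

6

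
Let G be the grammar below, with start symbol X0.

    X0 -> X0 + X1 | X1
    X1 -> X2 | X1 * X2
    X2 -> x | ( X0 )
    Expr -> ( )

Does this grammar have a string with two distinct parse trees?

Unambiguous

(Expr is unreachable from X0, so its rules don't affect L(X0).) The grammar is stratified — X0 handles '+' (left-recursive), X1 handles '*', X2 atoms. Each operator has a fixed associativity and precedence level, so every string has one parse.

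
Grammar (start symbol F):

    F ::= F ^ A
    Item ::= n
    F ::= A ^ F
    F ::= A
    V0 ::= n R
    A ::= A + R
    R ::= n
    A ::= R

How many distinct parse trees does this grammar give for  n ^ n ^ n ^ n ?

8

Parse trees for n ^ n ^ n ^ n:
  [F [F [F [F [A [R n]]] ^ [A [R n]]] ^ [A [R n]]] ^ [A [R n]]]
  [F [F [F [A [R n]] ^ [F [A [R n]]]] ^ [A [R n]]] ^ [A [R n]]]
  [F [F [A [R n]] ^ [F [F [A [R n]]] ^ [A [R n]]]] ^ [A [R n]]]
  [F [F [A [R n]] ^ [F [A [R n]] ^ [F [A [R n]]]]] ^ [A [R n]]]
  [F [A [R n]] ^ [F [F [F [A [R n]]] ^ [A [R n]]] ^ [A [R n]]]]
  [F [A [R n]] ^ [F [F [A [R n]] ^ [F [A [R n]]]] ^ [A [R n]]]]
  [F [A [R n]] ^ [F [A [R n]] ^ [F [F [A [R n]]] ^ [A [R n]]]]]
  [F [A [R n]] ^ [F [A [R n]] ^ [F [A [R n]] ^ [F [A [R n]]]]]]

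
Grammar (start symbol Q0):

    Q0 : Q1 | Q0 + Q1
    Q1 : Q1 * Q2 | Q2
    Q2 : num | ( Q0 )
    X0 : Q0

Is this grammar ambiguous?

Unambiguous

Only Q0, Q1, Q2 are reachable from Q0; ignoring the rest: The grammar is stratified — Q0 handles '+' (left-recursive), Q1 handles '*', Q2 atoms. Each operator has a fixed associativity and precedence level, so every string has one parse.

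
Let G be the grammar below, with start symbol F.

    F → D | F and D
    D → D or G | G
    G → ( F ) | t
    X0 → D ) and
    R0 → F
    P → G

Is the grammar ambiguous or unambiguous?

(X0, R0, P are unreachable from F, so their rules don't affect L(F).) F → F and D | D  ;  D → D or G | G  — a left-associative chain with G at the bottom. Each string factors uniquely by precedence.

Unambiguous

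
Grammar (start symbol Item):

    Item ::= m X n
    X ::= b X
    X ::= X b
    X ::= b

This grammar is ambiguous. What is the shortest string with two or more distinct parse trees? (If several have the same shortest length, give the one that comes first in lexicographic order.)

length 3: no string has ≥2 trees
length 4: m b b n has 2 parse trees

Two derivations of m b b n:
  Item ⇒ m X n ⇒ m b X n ⇒ m b b n
  Item ⇒ m X n ⇒ m X b n ⇒ m b b n

m b b n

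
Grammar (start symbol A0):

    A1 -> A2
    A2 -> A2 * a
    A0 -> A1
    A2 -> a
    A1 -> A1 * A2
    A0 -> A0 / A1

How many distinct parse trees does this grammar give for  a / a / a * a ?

2

Parse trees for a / a / a * a:
  [A0 [A0 [A0 [A1 [A2 a]]] / [A1 [A2 a]]] / [A1 [A2 [A2 a] * a]]]
  [A0 [A0 [A0 [A1 [A2 a]]] / [A1 [A2 a]]] / [A1 [A1 [A2 a]] * [A2 a]]]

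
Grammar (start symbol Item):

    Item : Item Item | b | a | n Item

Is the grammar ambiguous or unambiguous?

Witness: a a a

Derivation 1: Item ⇒ Item Item ⇒ Item Item Item ⇒ a Item Item ⇒ a a Item ⇒ a a a
Derivation 2: Item ⇒ Item Item ⇒ a Item ⇒ a Item Item ⇒ a a Item ⇒ a a a

Two distinct leftmost derivations for the same string.

Ambiguous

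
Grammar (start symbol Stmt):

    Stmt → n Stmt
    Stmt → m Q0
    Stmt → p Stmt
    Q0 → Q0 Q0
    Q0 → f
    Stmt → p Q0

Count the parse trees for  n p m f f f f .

5

Parse trees for n p m f f f f:
  [Stmt n [Stmt p [Stmt m [Q0 [Q0 f] [Q0 [Q0 f] [Q0 [Q0 f] [Q0 f]]]]]]]
  [Stmt n [Stmt p [Stmt m [Q0 [Q0 f] [Q0 [Q0 [Q0 f] [Q0 f]] [Q0 f]]]]]]
  [Stmt n [Stmt p [Stmt m [Q0 [Q0 [Q0 f] [Q0 f]] [Q0 [Q0 f] [Q0 f]]]]]]
  [Stmt n [Stmt p [Stmt m [Q0 [Q0 [Q0 f] [Q0 [Q0 f] [Q0 f]]] [Q0 f]]]]]
  [Stmt n [Stmt p [Stmt m [Q0 [Q0 [Q0 [Q0 f] [Q0 f]] [Q0 f]] [Q0 f]]]]]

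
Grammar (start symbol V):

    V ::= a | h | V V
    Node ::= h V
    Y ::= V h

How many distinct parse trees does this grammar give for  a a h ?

Parse trees for a a h:
  [V [V a] [V [V a] [V h]]]
  [V [V [V a] [V a]] [V h]]

2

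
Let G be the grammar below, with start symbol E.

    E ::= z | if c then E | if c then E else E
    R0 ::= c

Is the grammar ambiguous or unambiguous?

Witness: if c then if c then z else z

Derivation 1: E ⇒ if c then E ⇒ if c then if c then E else E ⇒ if c then if c then z else E ⇒ if c then if c then z else z
Derivation 2: E ⇒ if c then E else E ⇒ if c then if c then E else E ⇒ if c then if c then z else E ⇒ if c then if c then z else z

Two distinct leftmost derivations for the same string.

Ambiguous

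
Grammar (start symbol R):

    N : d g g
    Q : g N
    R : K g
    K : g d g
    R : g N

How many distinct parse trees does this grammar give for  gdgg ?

Parse trees for gdgg:
  [R [K g d g] g]
  [R g [N d g g]]

2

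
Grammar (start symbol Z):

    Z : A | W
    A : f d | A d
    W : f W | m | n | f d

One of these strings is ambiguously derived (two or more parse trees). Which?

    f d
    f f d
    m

f d

f d: 2 trees
f f d: 1 tree
m: 1 tree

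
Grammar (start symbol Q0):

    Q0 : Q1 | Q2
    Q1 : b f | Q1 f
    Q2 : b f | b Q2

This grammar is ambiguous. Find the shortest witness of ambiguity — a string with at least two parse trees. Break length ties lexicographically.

b f

length 2: b f has 2 parse trees

Two derivations of b f:
  Q0 ⇒ Q1 ⇒ b f
  Q0 ⇒ Q2 ⇒ b f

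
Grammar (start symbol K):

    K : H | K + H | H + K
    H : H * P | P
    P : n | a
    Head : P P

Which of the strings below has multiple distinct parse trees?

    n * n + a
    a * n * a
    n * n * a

n * n + a

n * n + a: 2 trees
a * n * a: 1 tree
n * n * a: 1 tree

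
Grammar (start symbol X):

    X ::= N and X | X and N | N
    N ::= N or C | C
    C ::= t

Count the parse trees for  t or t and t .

2

Parse trees for t or t and t:
  [X [N [N [C t]] or [C t]] and [X [N [C t]]]]
  [X [X [N [N [C t]] or [C t]]] and [N [C t]]]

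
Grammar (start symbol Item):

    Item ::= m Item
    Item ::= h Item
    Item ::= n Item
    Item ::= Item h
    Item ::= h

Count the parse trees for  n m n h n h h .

7

Parse trees for n m n h n h h:
  [Item n [Item m [Item n [Item h [Item n [Item h [Item h]]]]]]]
  [Item n [Item m [Item n [Item h [Item n [Item [Item h] h]]]]]]
  [Item n [Item m [Item n [Item h [Item [Item n [Item h]] h]]]]]
  [Item n [Item m [Item n [Item [Item h [Item n [Item h]]] h]]]]
  [Item n [Item m [Item [Item n [Item h [Item n [Item h]]]] h]]]
  [Item n [Item [Item m [Item n [Item h [Item n [Item h]]]]] h]]
  [Item [Item n [Item m [Item n [Item h [Item n [Item h]]]]]] h]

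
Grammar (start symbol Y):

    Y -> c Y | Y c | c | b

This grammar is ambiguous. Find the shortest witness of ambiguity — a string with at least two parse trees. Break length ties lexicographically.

c c

length 1: no string has ≥2 trees
length 2: c c has 2 parse trees

Two derivations of c c:
  Y ⇒ c Y ⇒ c c
  Y ⇒ Y c ⇒ c c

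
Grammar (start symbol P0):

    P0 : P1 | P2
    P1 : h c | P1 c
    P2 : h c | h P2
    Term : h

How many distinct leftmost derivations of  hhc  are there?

Parse trees for hhc:
  [P0 [P2 h [P2 h c]]]

1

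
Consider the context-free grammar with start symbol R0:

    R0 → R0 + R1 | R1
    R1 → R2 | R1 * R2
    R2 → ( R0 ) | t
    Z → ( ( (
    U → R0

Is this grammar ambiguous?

Unambiguous

(Z, U are unreachable from R0, so their rules don't affect L(R0).) The grammar is stratified — R0 handles '+' (left-recursive), R1 handles '*', R2 atoms. Each operator has a fixed associativity and precedence level, so every string has one parse.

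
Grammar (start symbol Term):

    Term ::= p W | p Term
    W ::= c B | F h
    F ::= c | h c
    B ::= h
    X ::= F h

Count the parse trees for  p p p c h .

Parse trees for p p p c h:
  [Term p [Term p [Term p [W c [B h]]]]]
  [Term p [Term p [Term p [W [F c] h]]]]

2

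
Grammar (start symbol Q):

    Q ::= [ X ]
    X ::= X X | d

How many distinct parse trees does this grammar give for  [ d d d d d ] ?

14

Parse trees for [ d d d d d ] (showing first 6 of 14):
  [Q [ [X [X d] [X [X d] [X [X d] [X [X d] [X d]]]]] ]]
  [Q [ [X [X d] [X [X d] [X [X [X d] [X d]] [X d]]]] ]]
  [Q [ [X [X d] [X [X [X d] [X d]] [X [X d] [X d]]]] ]]
  [Q [ [X [X d] [X [X [X d] [X [X d] [X d]]] [X d]]] ]]
  [Q [ [X [X d] [X [X [X [X d] [X d]] [X d]] [X d]]] ]]
  [Q [ [X [X [X d] [X d]] [X [X d] [X [X d] [X d]]]] ]]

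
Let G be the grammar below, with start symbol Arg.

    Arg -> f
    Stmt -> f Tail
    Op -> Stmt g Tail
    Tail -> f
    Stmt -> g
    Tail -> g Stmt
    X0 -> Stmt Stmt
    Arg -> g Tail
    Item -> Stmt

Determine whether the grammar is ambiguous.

Unambiguous

(Op, X0, Item are unreachable from Arg, so their rules don't affect L(Arg).) Restricted to the reachable nonterminals, every rule has the form A → t or A → t B, and no two rules for the same A share a first terminal. The grammar encodes a DFA — one run per string.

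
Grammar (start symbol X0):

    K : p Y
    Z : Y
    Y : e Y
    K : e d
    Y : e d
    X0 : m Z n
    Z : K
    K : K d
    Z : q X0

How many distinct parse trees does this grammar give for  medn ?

Parse trees for medn:
  [X0 m [Z [Y e d]] n]
  [X0 m [Z [K e d]] n]

2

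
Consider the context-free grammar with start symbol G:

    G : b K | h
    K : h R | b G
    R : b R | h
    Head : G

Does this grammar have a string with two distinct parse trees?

(Head is unreachable from G, so its rules don't affect L(G).) Each reachable nonterminal has at most one production per leading terminal, and all productions are right-linear; the derivation is determined token-by-token.

Unambiguous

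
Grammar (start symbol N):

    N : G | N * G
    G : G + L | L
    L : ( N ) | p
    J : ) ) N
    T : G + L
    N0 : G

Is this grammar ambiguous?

Unambiguous

Only N, G, L are reachable from N; ignoring the rest: The grammar is stratified — N handles '*' (left-recursive), G handles '+', L atoms. Each operator has a fixed associativity and precedence level, so every string has one parse.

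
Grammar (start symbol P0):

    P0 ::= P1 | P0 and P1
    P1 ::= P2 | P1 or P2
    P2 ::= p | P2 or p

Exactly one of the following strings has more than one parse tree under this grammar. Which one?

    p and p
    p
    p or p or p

p or p or p

p and p: 1 tree
p: 1 tree
p or p or p: 4 trees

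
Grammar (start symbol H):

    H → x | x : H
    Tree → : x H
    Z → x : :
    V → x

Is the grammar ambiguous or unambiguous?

Unambiguous

Only H is reachable from H; ignoring the rest: The reachable grammar is A → atom sep A | atom. Each atom is followed by either the separator (recurse) or end-of-string (stop) — no choice point.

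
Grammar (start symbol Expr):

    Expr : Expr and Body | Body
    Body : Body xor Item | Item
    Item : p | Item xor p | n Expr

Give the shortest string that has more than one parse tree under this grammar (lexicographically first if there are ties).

p xor p

length 1: no string has ≥2 trees
length 2: no string has ≥2 trees
length 3: p xor p has 2 parse trees

Two derivations of p xor p:
  Expr ⇒ Body ⇒ Body xor Item ⇒ Item xor Item ⇒ p xor Item ⇒ p xor p
  Expr ⇒ Body ⇒ Item ⇒ Item xor p ⇒ p xor p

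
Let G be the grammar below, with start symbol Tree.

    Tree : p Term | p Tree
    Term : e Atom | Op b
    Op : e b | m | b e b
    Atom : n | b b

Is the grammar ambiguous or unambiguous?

Ambiguous

Witness: p e b b

Derivation 1: Tree ⇒ p Term ⇒ p e Atom ⇒ p e b b
Derivation 2: Tree ⇒ p Term ⇒ p Op b ⇒ p e b b

Two distinct leftmost derivations for the same string.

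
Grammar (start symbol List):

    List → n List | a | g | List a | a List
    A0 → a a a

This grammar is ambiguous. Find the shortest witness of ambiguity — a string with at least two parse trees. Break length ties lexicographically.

a a

length 1: no string has ≥2 trees
length 2: a a has 2 parse trees

Two derivations of a a:
  List ⇒ List a ⇒ a a
  List ⇒ a List ⇒ a a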